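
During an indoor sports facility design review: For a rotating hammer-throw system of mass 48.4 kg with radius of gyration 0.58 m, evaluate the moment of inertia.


I = m * k^2
I = 48.4 * 0.58^2
I = 48.4 * 0.3364 = 16.2818 kg*m^2

16.2818 kg*m^2


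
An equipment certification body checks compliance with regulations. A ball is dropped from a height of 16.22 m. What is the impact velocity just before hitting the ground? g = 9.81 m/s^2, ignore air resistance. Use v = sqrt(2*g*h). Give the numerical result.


v = sqrt(2 * g * h)
v = sqrt(2 * 9.81 * 16.22)
v = sqrt(318.2364) = 17.8392 m/s

17.8392 m/s


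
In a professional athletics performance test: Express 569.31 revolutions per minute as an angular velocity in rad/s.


omega = RPM * 2 * pi / 60
omega = 569.31 * 2 * 3.14159 / 60
omega = 3577.0802 / 60 = 59.618 rad/s

59.618 rad/s


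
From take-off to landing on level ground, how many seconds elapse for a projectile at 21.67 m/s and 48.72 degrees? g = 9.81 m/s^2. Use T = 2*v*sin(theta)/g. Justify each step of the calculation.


T = 2*v*sin(theta)/g
sin(theta) = sin(48.72 deg) = 0.7515
T = 2*21.67*0.7515 / 9.81
T = 32.5698 / 9.81 = 3.3201 s

3.3201 s


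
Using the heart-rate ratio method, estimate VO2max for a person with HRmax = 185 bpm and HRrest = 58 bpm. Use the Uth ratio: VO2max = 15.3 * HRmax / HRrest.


VO2max = 15.3 * HRmax / HRrest
VO2max = 15.3 * 185 / 58
VO2max = 2830.5 / 58 = 48.8017 mL/kg/min

48.8017 mL/kg/min


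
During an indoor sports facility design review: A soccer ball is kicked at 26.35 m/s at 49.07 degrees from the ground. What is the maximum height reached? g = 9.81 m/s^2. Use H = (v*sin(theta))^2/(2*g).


H = (v*sin(theta))^2 / (2*g)
vy = v*sin(theta) = 26.35 * sin(49.07 deg) = 19.9077 m/s
H = vy^2 / (2*g) = 396.3166 / (2*9.81)
H = 396.3166 / 19.62 = 20.1996 m

20.1996 m


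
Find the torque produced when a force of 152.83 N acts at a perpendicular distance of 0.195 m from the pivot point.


tau = F * d
tau = 152.83 * 0.195
tau = 29.8019 N*m

29.8019 N*m


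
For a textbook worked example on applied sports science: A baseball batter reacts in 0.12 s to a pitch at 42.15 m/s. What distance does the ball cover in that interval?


d = v * t
d = 42.15 * 0.12
d = 5.058 m

5.058 m


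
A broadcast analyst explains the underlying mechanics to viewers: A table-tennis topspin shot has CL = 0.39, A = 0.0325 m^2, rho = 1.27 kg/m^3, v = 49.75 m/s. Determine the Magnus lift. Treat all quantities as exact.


FM = 0.5 * CL * rho * A * v^2
FM = 0.5 * 0.39 * 1.27 * 0.0325 * 49.75^2
v^2 = 2475.0625
FM = 0.5 * 0.39 * 1.27 * 0.0325 * 2475.0625 = 19.9208 N

19.9208 N


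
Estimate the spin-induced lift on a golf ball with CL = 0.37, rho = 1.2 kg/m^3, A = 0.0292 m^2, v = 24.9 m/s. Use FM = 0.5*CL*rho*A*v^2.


FM = 0.5 * CL * rho * A * v^2
FM = 0.5 * 0.37 * 1.2 * 0.0292 * 24.9^2
v^2 = 620.01
FM = 0.5 * 0.37 * 1.2 * 0.0292 * 620.01 = 4.0192 N

4.0192 N


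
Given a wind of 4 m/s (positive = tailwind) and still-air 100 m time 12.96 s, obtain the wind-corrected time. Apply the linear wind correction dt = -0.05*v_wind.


dt = -0.05 * v_wind = -0.05 * 4 = -0.2 s
t_corrected = t_still + dt = 12.96 + (-0.2)
t_corrected = 12.76 s

12.76 s


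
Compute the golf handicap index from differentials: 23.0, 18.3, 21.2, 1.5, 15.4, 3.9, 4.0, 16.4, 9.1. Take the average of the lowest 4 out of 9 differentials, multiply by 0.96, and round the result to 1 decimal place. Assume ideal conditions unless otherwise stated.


All differentials: 23.0, 18.3, 21.2, 1.5, 15.4, 3.9, 4.0, 16.4, 9.1
Sorted: 1.5, 3.9, 4.0, 9.1, 15.4, 16.4, 18.3, 21.2, 23.0
Best 4: 1.5, 3.9, 4.0, 9.1
Average of best = 18.5 / 4 = 4.625
Raw index = 4.625 * 0.96 = 4.44
Handicap index = round(4.44, 1) = 4.4

4.4


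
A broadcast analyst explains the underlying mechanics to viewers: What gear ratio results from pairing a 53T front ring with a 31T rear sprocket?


GR = front_teeth / rear_teeth
GR = 53 / 31
GR = 1.7097

1.7097


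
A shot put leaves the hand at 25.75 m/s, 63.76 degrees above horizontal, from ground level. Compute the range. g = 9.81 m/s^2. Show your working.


R = v^2 * sin(2*theta) / g
Convert angle to radians: theta = 63.76 deg = 1.1128 rad
sin(2*theta) = sin(2.2256) = 0.7931
R = 25.75^2 * 0.7931 / 9.81
R = 663.0625 * 0.7931 / 9.81 = 53.6088 m

53.6088 m


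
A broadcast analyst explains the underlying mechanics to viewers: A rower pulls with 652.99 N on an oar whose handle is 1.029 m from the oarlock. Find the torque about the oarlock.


tau = F * d
tau = 652.99 * 1.029
tau = 671.9267 N*m

671.9267 N*m


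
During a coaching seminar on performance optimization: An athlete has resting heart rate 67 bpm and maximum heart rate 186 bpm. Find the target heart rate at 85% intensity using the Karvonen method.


Target = HRrest + pct*(HRmax - HRrest)
Heart rate reserve = HRmax - HRrest = 186 - 67 = 119 bpm
Fraction = 85% = 0.85
Target = 67 + 0.85 * 119
Target = 67 + 101.15 = 168.15 bpm

168.15 bpm


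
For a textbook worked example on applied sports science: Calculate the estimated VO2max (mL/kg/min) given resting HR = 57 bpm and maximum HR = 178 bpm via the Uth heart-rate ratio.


VO2max = 15.3 * HRmax / HRrest
VO2max = 15.3 * 178 / 57
VO2max = 2723.4 / 57 = 47.7789 mL/kg/min

47.7789 mL/kg/min


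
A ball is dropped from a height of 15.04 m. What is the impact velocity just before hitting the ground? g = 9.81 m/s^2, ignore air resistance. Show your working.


v = sqrt(2 * g * h)
v = sqrt(2 * 9.81 * 15.04)
v = sqrt(295.0848) = 17.178 m/s

17.178 m/s


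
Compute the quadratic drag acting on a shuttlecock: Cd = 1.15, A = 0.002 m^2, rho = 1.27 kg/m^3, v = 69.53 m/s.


Fd = 0.5 * Cd * rho * A * v^2
Fd = 0.5 * 1.15 * 1.27 * 0.002 * 69.53^2
v^2 = 4834.4209
Fd = 0.5 * 1.15 * 1.27 * 0.002 * 4834.4209 = 7.0607 N

7.0607 N


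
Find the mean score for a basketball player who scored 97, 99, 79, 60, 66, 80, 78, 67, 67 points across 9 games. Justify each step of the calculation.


Average = sum / n
Sum = 693
Average = 693 / 9 = 77

77


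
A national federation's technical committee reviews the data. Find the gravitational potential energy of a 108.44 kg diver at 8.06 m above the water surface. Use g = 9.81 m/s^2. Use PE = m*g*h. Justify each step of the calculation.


PE = m * g * h
PE = 108.44 * 9.81 * 8.06
PE = 1063.7964 * 8.06 = 8574.199 J

8574.199 J


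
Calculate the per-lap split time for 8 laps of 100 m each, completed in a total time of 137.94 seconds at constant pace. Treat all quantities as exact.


Split time = total_time / n_laps = 137.94 / 8
Split time = 17.2425 s per lap

17.2425 s


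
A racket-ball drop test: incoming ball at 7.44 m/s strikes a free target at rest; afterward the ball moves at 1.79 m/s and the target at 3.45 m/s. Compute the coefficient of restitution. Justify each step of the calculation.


e = (v2_after - v1_after) / (v1_before - v2_before)
Numerator = 3.45 - 1.79 = 1.66
Denominator = 7.44 - 0 = 7.44
e = 1.66 / 7.44 = 0.2231

0.2231


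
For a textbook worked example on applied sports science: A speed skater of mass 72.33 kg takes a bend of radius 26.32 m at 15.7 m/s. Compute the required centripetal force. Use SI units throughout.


Fc = m * v^2 / r
v^2 = 15.7^2 = 246.49
Fc = 72.33 * 246.49 / 26.32
Fc = 17828.6217 / 26.32 = 677.3792 N

677.3792 N


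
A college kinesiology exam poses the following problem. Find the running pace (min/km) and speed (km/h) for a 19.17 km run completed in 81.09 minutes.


Pace = time / distance = 81.09 min / 19.17 km = 4.23 min/km
Speed = distance / time_in_hours = 19.17 / 1.3515 hr
Speed = 14.1842 km/h

4.23 min/km, 14.1842 km/h


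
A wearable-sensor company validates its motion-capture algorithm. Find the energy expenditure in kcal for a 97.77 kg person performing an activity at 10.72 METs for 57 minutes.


kcal = MET * mass * time_hr
Convert time: 57 min = 0.95 hr
kcal = 10.72 * 97.77 * 0.95
kcal = 995.6897 kcal

995.6897 kcal


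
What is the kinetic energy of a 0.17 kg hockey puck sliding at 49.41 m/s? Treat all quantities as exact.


KE = 0.5 * m * v^2
KE = 0.5 * 0.17 * 49.41^2
KE = 0.5 * 0.17 * 2441.3481 = 207.5146 J

207.5146 J


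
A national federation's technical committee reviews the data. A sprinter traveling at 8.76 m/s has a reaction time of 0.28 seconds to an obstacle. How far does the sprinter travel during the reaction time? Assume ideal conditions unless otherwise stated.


d = v * t
d = 8.76 * 0.28
d = 2.4528 m

2.4528 m


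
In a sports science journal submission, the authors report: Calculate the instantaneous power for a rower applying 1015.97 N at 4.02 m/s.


P = F * v
P = 1015.97 * 4.02
P = 4084.1994 W

4084.1994 W


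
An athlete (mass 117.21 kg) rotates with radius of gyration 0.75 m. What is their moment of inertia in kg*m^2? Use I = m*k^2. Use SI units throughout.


I = m * k^2
I = 117.21 * 0.75^2
I = 117.21 * 0.5625 = 65.9306 kg*m^2

65.9306 kg*m^2


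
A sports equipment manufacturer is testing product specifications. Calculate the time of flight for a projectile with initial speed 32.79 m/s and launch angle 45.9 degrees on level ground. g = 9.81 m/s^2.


T = 2*v*sin(theta)/g
sin(theta) = sin(45.9 deg) = 0.7181
T = 2*32.79*0.7181 / 9.81
T = 47.0947 / 9.81 = 4.8007 s

4.8007 s


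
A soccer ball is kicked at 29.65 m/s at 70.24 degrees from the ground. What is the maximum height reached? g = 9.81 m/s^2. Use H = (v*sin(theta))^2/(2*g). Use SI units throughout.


H = (v*sin(theta))^2 / (2*g)
vy = v*sin(theta) = 29.65 * sin(70.24 deg) = 27.9041 m/s
H = vy^2 / (2*g) = 778.6399 / (2*9.81)
H = 778.6399 / 19.62 = 39.686 m

39.686 m


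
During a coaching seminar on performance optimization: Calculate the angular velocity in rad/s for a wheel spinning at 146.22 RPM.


omega = RPM * 2 * pi / 60
omega = 146.22 * 2 * 3.14159 / 60
omega = 918.7274 / 60 = 15.3121 rad/s

15.3121 rad/s


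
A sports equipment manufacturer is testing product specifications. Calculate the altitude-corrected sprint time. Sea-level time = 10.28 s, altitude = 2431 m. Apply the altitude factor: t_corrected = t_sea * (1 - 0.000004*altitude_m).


Correction factor = 1 - 0.000004 * 2431 = 0.990276
t_corrected = t_sea * factor = 10.28 * 0.990276
t_corrected = 10.18 s

10.18 s


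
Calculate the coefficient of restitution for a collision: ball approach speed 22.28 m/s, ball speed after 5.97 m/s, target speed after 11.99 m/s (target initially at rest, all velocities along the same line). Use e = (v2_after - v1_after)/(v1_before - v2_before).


e = (v2_after - v1_after) / (v1_before - v2_before)
Numerator = 11.99 - 5.97 = 6.02
Denominator = 22.28 - 0 = 22.28
e = 6.02 / 22.28 = 0.2702

0.2702


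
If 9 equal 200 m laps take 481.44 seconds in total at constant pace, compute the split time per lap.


Split time = total_time / n_laps = 481.44 / 9
Split time = 53.4933 s per lap

53.4933 s


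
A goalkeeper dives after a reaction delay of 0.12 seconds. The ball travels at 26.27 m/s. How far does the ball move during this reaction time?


d = v * t
d = 26.27 * 0.12
d = 3.1524 m

3.1524 m


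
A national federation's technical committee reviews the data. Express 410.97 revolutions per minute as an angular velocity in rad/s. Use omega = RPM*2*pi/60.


omega = RPM * 2 * pi / 60
omega = 410.97 * 2 * 3.14159 / 60
omega = 2582.2007 / 60 = 43.0367 rad/s

43.0367 rad/s


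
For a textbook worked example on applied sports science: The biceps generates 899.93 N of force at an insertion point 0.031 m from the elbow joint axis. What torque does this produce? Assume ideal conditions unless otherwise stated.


tau = F * d
tau = 899.93 * 0.031
tau = 27.8978 N*m

27.8978 N*m


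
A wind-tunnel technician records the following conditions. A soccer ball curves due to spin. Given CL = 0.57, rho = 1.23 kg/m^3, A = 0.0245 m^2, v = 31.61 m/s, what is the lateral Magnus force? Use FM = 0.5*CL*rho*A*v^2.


FM = 0.5 * CL * rho * A * v^2
FM = 0.5 * 0.57 * 1.23 * 0.0245 * 31.61^2
v^2 = 999.1921
FM = 0.5 * 0.57 * 1.23 * 0.0245 * 999.1921 = 8.5815 N

8.5815 N


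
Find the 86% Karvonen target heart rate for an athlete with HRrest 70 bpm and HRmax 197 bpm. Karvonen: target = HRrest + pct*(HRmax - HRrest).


Target = HRrest + pct*(HRmax - HRrest)
Heart rate reserve = HRmax - HRrest = 197 - 70 = 127 bpm
Fraction = 86% = 0.86
Target = 70 + 0.86 * 127
Target = 70 + 109.22 = 179.22 bpm

179.22 bpm


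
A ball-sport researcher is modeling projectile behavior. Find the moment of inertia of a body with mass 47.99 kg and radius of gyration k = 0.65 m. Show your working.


I = m * k^2
I = 47.99 * 0.65^2
I = 47.99 * 0.4225 = 20.2758 kg*m^2

20.2758 kg*m^2


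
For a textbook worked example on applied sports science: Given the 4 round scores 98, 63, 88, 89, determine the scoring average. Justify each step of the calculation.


Average = sum / n
Sum = 338
Average = 338 / 4 = 84.5

84.5


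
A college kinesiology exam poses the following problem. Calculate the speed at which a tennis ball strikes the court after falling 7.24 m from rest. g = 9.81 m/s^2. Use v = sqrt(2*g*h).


v = sqrt(2 * g * h)
v = sqrt(2 * 9.81 * 7.24)
v = sqrt(142.0488) = 11.9184 m/s

11.9184 m/s


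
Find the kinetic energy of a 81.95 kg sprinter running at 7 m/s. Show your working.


KE = 0.5 * m * v^2
KE = 0.5 * 81.95 * 7^2
KE = 0.5 * 81.95 * 49 = 2007.775 J

2007.775 J


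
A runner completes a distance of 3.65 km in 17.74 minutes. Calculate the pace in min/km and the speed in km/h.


Pace = time / distance = 17.74 min / 3.65 km = 4.8603 min/km
Speed = distance / time_in_hours = 3.65 / 0.2957 hr
Speed = 12.345 km/h

4.8603 min/km, 12.345 km/h


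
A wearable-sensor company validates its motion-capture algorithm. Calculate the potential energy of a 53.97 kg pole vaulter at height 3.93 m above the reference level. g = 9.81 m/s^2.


PE = m * g * h
PE = 53.97 * 9.81 * 3.93
PE = 529.4457 * 3.93 = 2080.7216 J

2080.7216 J


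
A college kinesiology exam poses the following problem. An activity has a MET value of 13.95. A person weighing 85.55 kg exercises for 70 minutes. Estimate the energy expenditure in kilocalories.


kcal = MET * mass * time_hr
Convert time: 70 min = 1.1667 hr
kcal = 13.95 * 85.55 * 1.1667
kcal = 1392.3263 kcal

1392.3263 kcal


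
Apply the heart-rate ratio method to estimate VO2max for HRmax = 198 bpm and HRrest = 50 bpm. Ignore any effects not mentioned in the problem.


VO2max = 15.3 * HRmax / HRrest
VO2max = 15.3 * 198 / 50
VO2max = 3029.4 / 50 = 60.588 mL/kg/min

60.588 mL/kg/min


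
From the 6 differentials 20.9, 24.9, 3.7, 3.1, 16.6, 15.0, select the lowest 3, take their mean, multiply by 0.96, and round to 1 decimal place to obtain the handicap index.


All differentials: 20.9, 24.9, 3.7, 3.1, 16.6, 15.0
Sorted: 3.1, 3.7, 15.0, 16.6, 20.9, 24.9
Best 3: 3.1, 3.7, 15.0
Average of best = 21.8 / 3 = 7.2667
Raw index = 7.2667 * 0.96 = 6.976
Handicap index = round(6.976, 1) = 7.0

7.0


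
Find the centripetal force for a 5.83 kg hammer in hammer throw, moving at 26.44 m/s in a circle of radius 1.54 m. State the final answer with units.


Fc = m * v^2 / r
v^2 = 26.44^2 = 699.0736
Fc = 5.83 * 699.0736 / 1.54
Fc = 4075.5991 / 1.54 = 2646.4929 N

2646.4929 N


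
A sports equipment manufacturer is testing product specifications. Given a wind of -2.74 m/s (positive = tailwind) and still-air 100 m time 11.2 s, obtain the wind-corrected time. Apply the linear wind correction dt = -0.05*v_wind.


dt = -0.05 * v_wind = -0.05 * -2.74 = 0.137 s
t_corrected = t_still + dt = 11.2 + (0.137)
t_corrected = 11.337 s

11.337 s


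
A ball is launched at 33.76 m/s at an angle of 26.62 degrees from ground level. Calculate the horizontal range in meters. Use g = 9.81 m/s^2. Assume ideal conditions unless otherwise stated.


R = v^2 * sin(2*theta) / g
Convert angle to radians: theta = 26.62 deg = 0.4646 rad
sin(2*theta) = sin(0.9292) = 0.8011
R = 33.76^2 * 0.8011 / 9.81
R = 1139.7376 * 0.8011 / 9.81 = 93.0785 m

93.0785 m


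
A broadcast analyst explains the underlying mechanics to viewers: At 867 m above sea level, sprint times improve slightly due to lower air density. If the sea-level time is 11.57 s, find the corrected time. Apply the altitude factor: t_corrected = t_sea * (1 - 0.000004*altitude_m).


Correction factor = 1 - 0.000004 * 867 = 0.996532
t_corrected = t_sea * factor = 11.57 * 0.996532
t_corrected = 11.5299 s

11.5299 s


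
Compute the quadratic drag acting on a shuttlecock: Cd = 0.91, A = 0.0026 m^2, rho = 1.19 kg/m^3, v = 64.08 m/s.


Fd = 0.5 * Cd * rho * A * v^2
Fd = 0.5 * 0.91 * 1.19 * 0.0026 * 64.08^2
v^2 = 4106.2464
Fd = 0.5 * 0.91 * 1.19 * 0.0026 * 4106.2464 = 5.7807 N

5.7807 N


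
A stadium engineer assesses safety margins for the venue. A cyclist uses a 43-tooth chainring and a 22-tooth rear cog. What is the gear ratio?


GR = front_teeth / rear_teeth
GR = 43 / 22
GR = 1.9545

1.9545


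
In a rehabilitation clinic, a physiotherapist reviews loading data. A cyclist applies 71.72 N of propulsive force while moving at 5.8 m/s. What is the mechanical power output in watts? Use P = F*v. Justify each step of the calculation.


P = F * v
P = 71.72 * 5.8
P = 415.976 W

415.976 W


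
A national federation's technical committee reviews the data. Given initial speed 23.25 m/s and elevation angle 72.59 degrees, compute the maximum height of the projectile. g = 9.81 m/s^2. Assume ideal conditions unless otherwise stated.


H = (v*sin(theta))^2 / (2*g)
vy = v*sin(theta) = 23.25 * sin(72.59 deg) = 22.1849 m/s
H = vy^2 / (2*g) = 492.1686 / (2*9.81)
H = 492.1686 / 19.62 = 25.085 m

25.085 m


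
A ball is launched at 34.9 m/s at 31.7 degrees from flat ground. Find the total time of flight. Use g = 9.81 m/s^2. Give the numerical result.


T = 2*v*sin(theta)/g
sin(theta) = sin(31.7 deg) = 0.5255
T = 2*34.9*0.5255 / 9.81
T = 36.6779 / 9.81 = 3.7388 s

3.7388 s


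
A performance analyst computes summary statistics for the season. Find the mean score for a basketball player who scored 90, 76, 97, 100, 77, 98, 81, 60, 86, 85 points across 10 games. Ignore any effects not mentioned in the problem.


Average = sum / n
Sum = 850
Average = 850 / 10 = 85

85


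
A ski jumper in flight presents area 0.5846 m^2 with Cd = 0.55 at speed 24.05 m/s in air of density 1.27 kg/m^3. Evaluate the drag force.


Fd = 0.5 * Cd * rho * A * v^2
Fd = 0.5 * 0.55 * 1.27 * 0.5846 * 24.05^2
v^2 = 578.4025
Fd = 0.5 * 0.55 * 1.27 * 0.5846 * 578.4025 = 118.0933 N

118.0933 N


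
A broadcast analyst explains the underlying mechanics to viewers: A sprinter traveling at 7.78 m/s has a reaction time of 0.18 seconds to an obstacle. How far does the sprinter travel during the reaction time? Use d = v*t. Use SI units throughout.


d = v * t
d = 7.78 * 0.18
d = 1.4004 m

1.4004 m


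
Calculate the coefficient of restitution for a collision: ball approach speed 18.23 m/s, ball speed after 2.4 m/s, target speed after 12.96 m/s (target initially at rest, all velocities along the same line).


e = (v2_after - v1_after) / (v1_before - v2_before)
Numerator = 12.96 - 2.4 = 10.56
Denominator = 18.23 - 0 = 18.23
e = 10.56 / 18.23 = 0.5793

0.5793


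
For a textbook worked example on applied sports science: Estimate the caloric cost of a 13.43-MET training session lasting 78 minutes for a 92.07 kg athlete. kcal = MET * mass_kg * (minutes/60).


kcal = MET * mass * time_hr
Convert time: 78 min = 1.3 hr
kcal = 13.43 * 92.07 * 1.3
kcal = 1607.4501 kcal

1607.4501 kcal


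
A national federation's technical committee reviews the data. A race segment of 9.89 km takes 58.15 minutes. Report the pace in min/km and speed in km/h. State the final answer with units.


Pace = time / distance = 58.15 min / 9.89 km = 5.8797 min/km
Speed = distance / time_in_hours = 9.89 / 0.9692 hr
Speed = 10.2046 km/h

5.8797 min/km, 10.2046 km/h


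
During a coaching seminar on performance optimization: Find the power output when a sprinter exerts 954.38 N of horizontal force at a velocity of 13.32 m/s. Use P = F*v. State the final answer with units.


P = F * v
P = 954.38 * 13.32
P = 12712.3416 W

12712.3416 W


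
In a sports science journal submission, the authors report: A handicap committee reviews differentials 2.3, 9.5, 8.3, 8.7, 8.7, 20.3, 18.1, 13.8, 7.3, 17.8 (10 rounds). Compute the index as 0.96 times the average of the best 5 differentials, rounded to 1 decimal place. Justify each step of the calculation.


All differentials: 2.3, 9.5, 8.3, 8.7, 8.7, 20.3, 18.1, 13.8, 7.3, 17.8
Sorted: 2.3, 7.3, 8.3, 8.7, 8.7, 9.5, 13.8, 17.8, 18.1, 20.3
Best 5: 2.3, 7.3, 8.3, 8.7, 8.7
Average of best = 35.3 / 5 = 7.06
Raw index = 7.06 * 0.96 = 6.7776
Handicap index = round(6.7776, 1) = 6.8

6.8


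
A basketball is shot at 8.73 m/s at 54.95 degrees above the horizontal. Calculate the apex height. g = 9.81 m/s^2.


H = (v*sin(theta))^2 / (2*g)
vy = v*sin(theta) = 8.73 * sin(54.95 deg) = 7.1468 m/s
H = vy^2 / (2*g) = 51.0771 / (2*9.81)
H = 51.0771 / 19.62 = 2.6033 m

2.6033 m


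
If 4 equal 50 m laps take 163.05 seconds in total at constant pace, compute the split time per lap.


Split time = total_time / n_laps = 163.05 / 4
Split time = 40.7625 s per lap

40.7625 s


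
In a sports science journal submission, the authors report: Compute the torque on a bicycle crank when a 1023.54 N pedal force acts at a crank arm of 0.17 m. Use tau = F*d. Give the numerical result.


tau = F * d
tau = 1023.54 * 0.17
tau = 174.0018 N*m

174.0018 N*m


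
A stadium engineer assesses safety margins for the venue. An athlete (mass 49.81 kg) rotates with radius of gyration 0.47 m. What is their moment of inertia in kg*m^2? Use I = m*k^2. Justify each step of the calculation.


I = m * k^2
I = 49.81 * 0.47^2
I = 49.81 * 0.2209 = 11.003 kg*m^2

11.003 kg*m^2


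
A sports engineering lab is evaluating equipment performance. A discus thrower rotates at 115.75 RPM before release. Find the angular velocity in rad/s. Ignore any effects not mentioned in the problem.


omega = RPM * 2 * pi / 60
omega = 115.75 * 2 * 3.14159 / 60
omega = 727.2787 / 60 = 12.1213 rad/s

12.1213 rad/s


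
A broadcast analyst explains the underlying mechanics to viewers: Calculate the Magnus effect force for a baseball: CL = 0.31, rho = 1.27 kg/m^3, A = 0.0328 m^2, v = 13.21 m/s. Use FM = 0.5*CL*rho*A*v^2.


FM = 0.5 * CL * rho * A * v^2
FM = 0.5 * 0.31 * 1.27 * 0.0328 * 13.21^2
v^2 = 174.5041
FM = 0.5 * 0.31 * 1.27 * 0.0328 * 174.5041 = 1.1267 N

1.1267 N


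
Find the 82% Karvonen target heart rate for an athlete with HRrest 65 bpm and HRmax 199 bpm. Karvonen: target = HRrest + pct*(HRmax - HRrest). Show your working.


Target = HRrest + pct*(HRmax - HRrest)
Heart rate reserve = HRmax - HRrest = 199 - 65 = 134 bpm
Fraction = 82% = 0.82
Target = 65 + 0.82 * 134
Target = 65 + 109.88 = 174.88 bpm

174.88 bpm


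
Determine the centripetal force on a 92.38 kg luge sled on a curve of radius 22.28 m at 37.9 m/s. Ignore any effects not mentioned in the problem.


Fc = m * v^2 / r
v^2 = 37.9^2 = 1436.41
Fc = 92.38 * 1436.41 / 22.28
Fc = 132695.5558 / 22.28 = 5955.8149 N

5955.8149 N


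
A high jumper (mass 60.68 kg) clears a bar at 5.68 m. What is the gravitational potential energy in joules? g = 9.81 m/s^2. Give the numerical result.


PE = m * g * h
PE = 60.68 * 9.81 * 5.68
PE = 595.2708 * 5.68 = 3381.1381 J

3381.1381 J


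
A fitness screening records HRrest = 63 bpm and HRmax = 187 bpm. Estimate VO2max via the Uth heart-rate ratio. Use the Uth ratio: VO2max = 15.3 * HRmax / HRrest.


VO2max = 15.3 * HRmax / HRrest
VO2max = 15.3 * 187 / 63
VO2max = 2861.1 / 63 = 45.4143 mL/kg/min

45.4143 mL/kg/min


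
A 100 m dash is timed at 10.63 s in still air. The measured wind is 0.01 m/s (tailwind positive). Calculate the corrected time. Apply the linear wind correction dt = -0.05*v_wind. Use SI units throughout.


dt = -0.05 * v_wind = -0.05 * 0.01 = -5.0000e-04 s
t_corrected = t_still + dt = 10.63 + (-5.0000e-04)
t_corrected = 10.6295 s

10.6295 s


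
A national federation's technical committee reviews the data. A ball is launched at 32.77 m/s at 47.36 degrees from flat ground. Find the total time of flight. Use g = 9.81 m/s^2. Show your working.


T = 2*v*sin(theta)/g
sin(theta) = sin(47.36 deg) = 0.7356
T = 2*32.77*0.7356 / 9.81
T = 48.2128 / 9.81 = 4.9147 s

4.9147 s


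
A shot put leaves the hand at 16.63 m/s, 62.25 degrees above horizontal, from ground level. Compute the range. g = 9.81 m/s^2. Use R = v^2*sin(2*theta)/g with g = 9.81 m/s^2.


R = v^2 * sin(2*theta) / g
Convert angle to radians: theta = 62.25 deg = 1.0865 rad
sin(2*theta) = sin(2.1729) = 0.8241
R = 16.63^2 * 0.8241 / 9.81
R = 276.5569 * 0.8241 / 9.81 = 23.2332 m

23.2332 m


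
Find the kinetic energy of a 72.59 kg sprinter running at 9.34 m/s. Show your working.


KE = 0.5 * m * v^2
KE = 0.5 * 72.59 * 9.34^2
KE = 0.5 * 72.59 * 87.2356 = 3166.2161 J

3166.2161 J


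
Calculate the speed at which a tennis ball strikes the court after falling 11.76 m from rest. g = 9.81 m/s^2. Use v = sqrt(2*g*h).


v = sqrt(2 * g * h)
v = sqrt(2 * 9.81 * 11.76)
v = sqrt(230.7312) = 15.1898 m/s

15.1898 m/s


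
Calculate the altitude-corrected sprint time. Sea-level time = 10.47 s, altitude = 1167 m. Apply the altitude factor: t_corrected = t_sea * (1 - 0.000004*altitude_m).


Correction factor = 1 - 0.000004 * 1167 = 0.995332
t_corrected = t_sea * factor = 10.47 * 0.995332
t_corrected = 10.4211 s

10.4211 s


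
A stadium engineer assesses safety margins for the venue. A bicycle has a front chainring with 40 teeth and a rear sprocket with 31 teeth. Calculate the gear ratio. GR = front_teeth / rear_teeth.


GR = front_teeth / rear_teeth
GR = 40 / 31
GR = 1.2903

1.2903


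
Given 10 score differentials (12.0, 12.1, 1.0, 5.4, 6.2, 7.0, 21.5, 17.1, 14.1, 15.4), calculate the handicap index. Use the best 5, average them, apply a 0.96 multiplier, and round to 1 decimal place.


All differentials: 12.0, 12.1, 1.0, 5.4, 6.2, 7.0, 21.5, 17.1, 14.1, 15.4
Sorted: 1.0, 5.4, 6.2, 7.0, 12.0, 12.1, 14.1, 15.4, 17.1, 21.5
Best 5: 1.0, 5.4, 6.2, 7.0, 12.0
Average of best = 31.6 / 5 = 6.32
Raw index = 6.32 * 0.96 = 6.0672
Handicap index = round(6.0672, 1) = 6.1

6.1


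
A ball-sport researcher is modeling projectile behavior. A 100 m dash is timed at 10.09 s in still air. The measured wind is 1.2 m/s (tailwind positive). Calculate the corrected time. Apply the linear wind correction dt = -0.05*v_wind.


dt = -0.05 * v_wind = -0.05 * 1.2 = -0.06 s
t_corrected = t_still + dt = 10.09 + (-0.06)
t_corrected = 10.03 s

10.03 s


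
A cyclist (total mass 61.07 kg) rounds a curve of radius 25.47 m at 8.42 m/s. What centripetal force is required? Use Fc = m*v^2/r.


Fc = m * v^2 / r
v^2 = 8.42^2 = 70.8964
Fc = 61.07 * 70.8964 / 25.47
Fc = 4329.6431 / 25.47 = 169.9899 N

169.9899 N


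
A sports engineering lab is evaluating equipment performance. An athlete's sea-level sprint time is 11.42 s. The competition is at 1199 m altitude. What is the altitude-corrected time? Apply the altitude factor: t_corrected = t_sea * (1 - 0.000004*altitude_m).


Correction factor = 1 - 0.000004 * 1199 = 0.995204
t_corrected = t_sea * factor = 11.42 * 0.995204
t_corrected = 11.3652 s

11.3652 s


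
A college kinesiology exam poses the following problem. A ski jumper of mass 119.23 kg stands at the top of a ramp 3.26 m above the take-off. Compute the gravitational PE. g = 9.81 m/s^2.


PE = m * g * h
PE = 119.23 * 9.81 * 3.26
PE = 1169.6463 * 3.26 = 3813.0469 J

3813.0469 J


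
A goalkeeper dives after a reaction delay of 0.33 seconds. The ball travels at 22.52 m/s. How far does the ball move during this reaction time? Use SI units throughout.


d = v * t
d = 22.52 * 0.33
d = 7.4316 m

7.4316 m


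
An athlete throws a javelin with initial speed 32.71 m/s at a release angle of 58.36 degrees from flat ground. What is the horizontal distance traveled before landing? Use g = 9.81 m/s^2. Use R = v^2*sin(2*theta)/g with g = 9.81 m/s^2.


R = v^2 * sin(2*theta) / g
Convert angle to radians: theta = 58.36 deg = 1.0186 rad
sin(2*theta) = sin(2.0371) = 0.8932
R = 32.71^2 * 0.8932 / 9.81
R = 1069.9441 * 0.8932 / 9.81 = 97.4199 m

97.4199 m


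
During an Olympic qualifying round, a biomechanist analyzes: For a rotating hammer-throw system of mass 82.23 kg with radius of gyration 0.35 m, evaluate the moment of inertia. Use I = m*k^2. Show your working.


I = m * k^2
I = 82.23 * 0.35^2
I = 82.23 * 0.1225 = 10.0732 kg*m^2

10.0732 kg*m^2


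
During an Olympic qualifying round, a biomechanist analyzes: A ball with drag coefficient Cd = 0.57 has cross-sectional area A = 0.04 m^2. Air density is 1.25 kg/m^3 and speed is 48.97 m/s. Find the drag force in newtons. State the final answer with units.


Fd = 0.5 * Cd * rho * A * v^2
Fd = 0.5 * 0.57 * 1.25 * 0.04 * 48.97^2
v^2 = 2398.0609
Fd = 0.5 * 0.57 * 1.25 * 0.04 * 2398.0609 = 34.1724 N

34.1724 N


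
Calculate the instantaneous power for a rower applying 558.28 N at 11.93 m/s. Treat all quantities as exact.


P = F * v
P = 558.28 * 11.93
P = 6660.2804 W

6660.2804 W


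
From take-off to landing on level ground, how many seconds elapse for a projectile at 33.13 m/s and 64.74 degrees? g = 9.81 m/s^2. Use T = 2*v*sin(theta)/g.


T = 2*v*sin(theta)/g
sin(theta) = sin(64.74 deg) = 0.9044
T = 2*33.13*0.9044 / 9.81
T = 59.9243 / 9.81 = 6.1085 s

6.1085 s


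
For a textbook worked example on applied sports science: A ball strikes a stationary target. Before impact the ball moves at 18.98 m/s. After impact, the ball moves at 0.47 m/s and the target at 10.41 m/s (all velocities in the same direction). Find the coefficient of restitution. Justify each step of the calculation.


e = (v2_after - v1_after) / (v1_before - v2_before)
Numerator = 10.41 - 0.47 = 9.94
Denominator = 18.98 - 0 = 18.98
e = 9.94 / 18.98 = 0.5237

0.5237


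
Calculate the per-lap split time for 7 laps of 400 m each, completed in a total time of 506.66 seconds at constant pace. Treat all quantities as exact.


Split time = total_time / n_laps = 506.66 / 7
Split time = 72.38 s per lap

72.38 s


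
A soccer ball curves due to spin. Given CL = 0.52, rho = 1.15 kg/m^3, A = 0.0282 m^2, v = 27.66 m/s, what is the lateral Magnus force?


FM = 0.5 * CL * rho * A * v^2
FM = 0.5 * 0.52 * 1.15 * 0.0282 * 27.66^2
v^2 = 765.0756
FM = 0.5 * 0.52 * 1.15 * 0.0282 * 765.0756 = 6.451 N

6.451 N


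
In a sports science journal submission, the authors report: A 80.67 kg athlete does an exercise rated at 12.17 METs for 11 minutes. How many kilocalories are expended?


kcal = MET * mass * time_hr
Convert time: 11 min = 0.1833 hr
kcal = 12.17 * 80.67 * 0.1833
kcal = 179.9882 kcal

179.9882 kcal


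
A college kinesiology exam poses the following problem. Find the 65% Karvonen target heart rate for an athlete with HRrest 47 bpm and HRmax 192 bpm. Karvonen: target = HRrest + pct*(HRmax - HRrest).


Target = HRrest + pct*(HRmax - HRrest)
Heart rate reserve = HRmax - HRrest = 192 - 47 = 145 bpm
Fraction = 65% = 0.65
Target = 47 + 0.65 * 145
Target = 47 + 94.25 = 141.25 bpm

141.25 bpm


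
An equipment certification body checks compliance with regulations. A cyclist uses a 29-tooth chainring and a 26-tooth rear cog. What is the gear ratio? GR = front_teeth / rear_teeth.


GR = front_teeth / rear_teeth
GR = 29 / 26
GR = 1.1154

1.1154


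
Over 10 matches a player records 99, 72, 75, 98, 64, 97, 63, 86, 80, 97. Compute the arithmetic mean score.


Average = sum / n
Sum = 831
Average = 831 / 10 = 83.1

83.1


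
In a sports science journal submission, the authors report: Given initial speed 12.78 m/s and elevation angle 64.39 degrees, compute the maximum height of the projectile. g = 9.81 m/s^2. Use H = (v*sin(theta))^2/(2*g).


H = (v*sin(theta))^2 / (2*g)
vy = v*sin(theta) = 12.78 * sin(64.39 deg) = 11.5245 m/s
H = vy^2 / (2*g) = 132.8131 / (2*9.81)
H = 132.8131 / 19.62 = 6.7693 m

6.7693 m


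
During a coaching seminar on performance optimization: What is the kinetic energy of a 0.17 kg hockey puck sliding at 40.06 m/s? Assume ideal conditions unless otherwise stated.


KE = 0.5 * m * v^2
KE = 0.5 * 0.17 * 40.06^2
KE = 0.5 * 0.17 * 1604.8036 = 136.4083 J

136.4083 J


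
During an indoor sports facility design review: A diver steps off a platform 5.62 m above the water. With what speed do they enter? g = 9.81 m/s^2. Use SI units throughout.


v = sqrt(2 * g * h)
v = sqrt(2 * 9.81 * 5.62)
v = sqrt(110.2644) = 10.5007 m/s

10.5007 m/s


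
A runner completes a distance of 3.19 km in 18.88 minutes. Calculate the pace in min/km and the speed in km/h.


Pace = time / distance = 18.88 min / 3.19 km = 5.9185 min/km
Speed = distance / time_in_hours = 3.19 / 0.3147 hr
Speed = 10.1377 km/h

5.9185 min/km, 10.1377 km/h


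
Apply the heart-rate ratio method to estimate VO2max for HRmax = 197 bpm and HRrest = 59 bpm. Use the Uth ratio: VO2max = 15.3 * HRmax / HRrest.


VO2max = 15.3 * HRmax / HRrest
VO2max = 15.3 * 197 / 59
VO2max = 3014.1 / 59 = 51.0864 mL/kg/min

51.0864 mL/kg/min


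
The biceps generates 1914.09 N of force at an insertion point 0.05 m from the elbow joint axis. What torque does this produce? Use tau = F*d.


tau = F * d
tau = 1914.09 * 0.05
tau = 95.7045 N*m

95.7045 N*m


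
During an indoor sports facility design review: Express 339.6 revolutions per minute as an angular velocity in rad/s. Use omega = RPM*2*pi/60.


omega = RPM * 2 * pi / 60
omega = 339.6 * 2 * 3.14159 / 60
omega = 2133.7697 / 60 = 35.5628 rad/s

35.5628 rad/s


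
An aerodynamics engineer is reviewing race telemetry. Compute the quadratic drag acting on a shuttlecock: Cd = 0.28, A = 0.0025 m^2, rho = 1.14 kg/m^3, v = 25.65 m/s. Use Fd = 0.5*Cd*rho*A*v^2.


Fd = 0.5 * Cd * rho * A * v^2
Fd = 0.5 * 0.28 * 1.14 * 0.0025 * 25.65^2
v^2 = 657.9225
Fd = 0.5 * 0.28 * 1.14 * 0.0025 * 657.9225 = 0.2625 N

0.2625 N


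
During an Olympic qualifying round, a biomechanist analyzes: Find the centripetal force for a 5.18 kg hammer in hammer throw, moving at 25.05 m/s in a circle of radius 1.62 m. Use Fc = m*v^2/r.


Fc = m * v^2 / r
v^2 = 25.05^2 = 627.5025
Fc = 5.18 * 627.5025 / 1.62
Fc = 3250.463 / 1.62 = 2006.4586 N

2006.4586 N


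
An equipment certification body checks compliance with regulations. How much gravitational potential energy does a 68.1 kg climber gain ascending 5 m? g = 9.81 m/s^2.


PE = m * g * h
PE = 68.1 * 9.81 * 5
PE = 668.061 * 5 = 3340.305 J

3340.305 J


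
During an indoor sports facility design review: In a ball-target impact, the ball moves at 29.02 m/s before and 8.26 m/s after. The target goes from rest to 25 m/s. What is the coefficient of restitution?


e = (v2_after - v1_after) / (v1_before - v2_before)
Numerator = 25 - 8.26 = 16.74
Denominator = 29.02 - 0 = 29.02
e = 16.74 / 29.02 = 0.5768

0.5768


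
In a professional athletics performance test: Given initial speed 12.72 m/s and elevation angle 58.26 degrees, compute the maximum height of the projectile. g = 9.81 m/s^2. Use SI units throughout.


H = (v*sin(theta))^2 / (2*g)
vy = v*sin(theta) = 12.72 * sin(58.26 deg) = 10.8176 m/s
H = vy^2 / (2*g) = 117.0215 / (2*9.81)
H = 117.0215 / 19.62 = 5.9644 m

5.9644 m


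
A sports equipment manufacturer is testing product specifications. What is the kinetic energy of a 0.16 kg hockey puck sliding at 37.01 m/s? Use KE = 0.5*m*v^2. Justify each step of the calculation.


KE = 0.5 * m * v^2
KE = 0.5 * 0.16 * 37.01^2
KE = 0.5 * 0.16 * 1369.7401 = 109.5792 J

109.5792 J


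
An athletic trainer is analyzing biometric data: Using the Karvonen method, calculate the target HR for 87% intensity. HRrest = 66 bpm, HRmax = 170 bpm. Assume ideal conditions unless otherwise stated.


Target = HRrest + pct*(HRmax - HRrest)
Heart rate reserve = HRmax - HRrest = 170 - 66 = 104 bpm
Fraction = 87% = 0.87
Target = 66 + 0.87 * 104
Target = 66 + 90.48 = 156.48 bpm

156.48 bpm


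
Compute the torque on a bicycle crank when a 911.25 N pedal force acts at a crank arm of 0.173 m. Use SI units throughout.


tau = F * d
tau = 911.25 * 0.173
tau = 157.6462 N*m

157.6462 N*m


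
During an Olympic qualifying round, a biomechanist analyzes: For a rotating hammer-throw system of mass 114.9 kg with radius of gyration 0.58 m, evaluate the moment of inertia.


I = m * k^2
I = 114.9 * 0.58^2
I = 114.9 * 0.3364 = 38.6524 kg*m^2

38.6524 kg*m^2


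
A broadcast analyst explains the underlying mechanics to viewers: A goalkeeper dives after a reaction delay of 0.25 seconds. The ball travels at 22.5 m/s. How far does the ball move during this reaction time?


d = v * t
d = 22.5 * 0.25
d = 5.625 m

5.625 m


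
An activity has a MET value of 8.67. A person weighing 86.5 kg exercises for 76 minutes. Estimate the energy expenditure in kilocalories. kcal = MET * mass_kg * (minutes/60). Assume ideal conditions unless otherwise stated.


kcal = MET * mass * time_hr
Convert time: 76 min = 1.2667 hr
kcal = 8.67 * 86.5 * 1.2667
kcal = 949.943 kcal

949.943 kcal


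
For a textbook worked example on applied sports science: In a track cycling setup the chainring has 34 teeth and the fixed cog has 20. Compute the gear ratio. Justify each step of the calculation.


GR = front_teeth / rear_teeth
GR = 34 / 20
GR = 1.7

1.7


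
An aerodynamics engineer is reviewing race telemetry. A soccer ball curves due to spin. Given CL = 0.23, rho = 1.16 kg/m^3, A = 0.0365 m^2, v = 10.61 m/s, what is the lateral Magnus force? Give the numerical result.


FM = 0.5 * CL * rho * A * v^2
FM = 0.5 * 0.23 * 1.16 * 0.0365 * 10.61^2
v^2 = 112.5721
FM = 0.5 * 0.23 * 1.16 * 0.0365 * 112.5721 = 0.5481 N

0.5481 N


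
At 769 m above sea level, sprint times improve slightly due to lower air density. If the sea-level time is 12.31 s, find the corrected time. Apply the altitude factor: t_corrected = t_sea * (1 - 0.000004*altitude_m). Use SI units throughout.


Correction factor = 1 - 0.000004 * 769 = 0.996924
t_corrected = t_sea * factor = 12.31 * 0.996924
t_corrected = 12.2721 s

12.2721 s


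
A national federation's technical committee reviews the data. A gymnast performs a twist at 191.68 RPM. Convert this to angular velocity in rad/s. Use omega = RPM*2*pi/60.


omega = RPM * 2 * pi / 60
omega = 191.68 * 2 * 3.14159 / 60
omega = 1204.361 / 60 = 20.0727 rad/s

20.0727 rad/s


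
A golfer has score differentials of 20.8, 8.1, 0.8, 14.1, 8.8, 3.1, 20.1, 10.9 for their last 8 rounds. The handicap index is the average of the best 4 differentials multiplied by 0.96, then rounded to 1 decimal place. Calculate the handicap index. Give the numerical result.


All differentials: 20.8, 8.1, 0.8, 14.1, 8.8, 3.1, 20.1, 10.9
Sorted: 0.8, 3.1, 8.1, 8.8, 10.9, 14.1, 20.1, 20.8
Best 4: 0.8, 3.1, 8.1, 8.8
Average of best = 20.8 / 4 = 5.2
Raw index = 5.2 * 0.96 = 4.992
Handicap index = round(4.992, 1) = 5.0

5.0


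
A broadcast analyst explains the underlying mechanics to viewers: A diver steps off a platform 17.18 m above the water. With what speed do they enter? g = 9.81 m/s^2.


v = sqrt(2 * g * h)
v = sqrt(2 * 9.81 * 17.18)
v = sqrt(337.0716) = 18.3595 m/s

18.3595 m/s


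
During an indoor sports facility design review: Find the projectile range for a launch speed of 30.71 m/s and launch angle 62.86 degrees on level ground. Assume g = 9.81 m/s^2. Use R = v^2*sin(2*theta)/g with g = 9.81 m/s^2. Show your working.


R = v^2 * sin(2*theta) / g
Convert angle to radians: theta = 62.86 deg = 1.0971 rad
sin(2*theta) = sin(2.1942) = 0.8119
R = 30.71^2 * 0.8119 / 9.81
R = 943.1041 * 0.8119 / 9.81 = 78.0517 m

78.0517 m


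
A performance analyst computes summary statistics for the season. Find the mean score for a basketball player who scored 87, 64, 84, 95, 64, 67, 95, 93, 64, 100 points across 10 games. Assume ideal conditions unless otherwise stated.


Average = sum / n
Sum = 813
Average = 813 / 10 = 81.3

81.3
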